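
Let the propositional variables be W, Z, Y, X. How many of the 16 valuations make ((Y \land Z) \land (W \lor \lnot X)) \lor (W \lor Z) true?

12

Initial set: {(((Y \land Z) \land (W \lor \lnot X)) \lor (W \lor Z))}.
(((Y \land Z) \land (W \lor \lnot X)) \lor (W \lor Z)): β-rule — branch into ((Y \land Z) \land (W \lor \lnot X))  //  (W \lor Z).
  branch 1 (add ((Y \land Z) \land (W \lor \lnot X))):
    ((Y \land Z) \land (W \lor \lnot X)): α-rule — add (Y \land Z), (W \lor \lnot X).
    (Y \land Z): α-rule — add Y, Z.
    (W \lor \lnot X): β-rule — branch into W  //  \lnot X.
      branch 1.1 (add W):
        ○ open, literals {W=true, Y=true, Z=true}.
      branch 1.2 (add \lnot X):
        ○ open, literals {X=false, Y=true, Z=true}.
  branch 2 (add (W \lor Z)):
    (W \lor Z): β-rule — branch into W  //  Z.
      branch 2.1 (add W):
        ○ open, literals {W=true}.
      branch 2.2 (add Z):
        ○ open, literals {Z=true}.
0 branches closed, 4 open.
Each open branch fixes some atoms; the unmentioned ones are free. Counting distinct full assignments: branch {W=true, Y=true, Z=true} (X) contributes 2 new; branch {X=false, Y=true, Z=true} (W) contributes 1 new; branch {W=true} (Z, Y, X) contributes 6 new; branch {Z=true} (W, Y, X) contributes 3 new. Total: 12.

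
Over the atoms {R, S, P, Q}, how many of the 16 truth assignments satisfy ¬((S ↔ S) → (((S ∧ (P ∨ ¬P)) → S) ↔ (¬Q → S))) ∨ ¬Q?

Initial set: {(¬((S ↔ S) → (((S ∧ (P ∨ ¬P)) → S) ↔ (¬Q → S))) ∨ ¬Q)}.
(¬((S ↔ S) → (((S ∧ (P ∨ ¬P)) → S) ↔ (¬Q → S))) ∨ ¬Q): β-rule — branch into ¬((S ↔ S) → (((S ∧ (P ∨ ¬P)) → S) ↔ (¬Q → S)))  //  ¬Q.
  branch 1 (add ¬((S ↔ S) → (((S ∧ (P ∨ ¬P)) → S) ↔ (¬Q → S)))):
    ¬((S ↔ S) → (((S ∧ (P ∨ ¬P)) → S) ↔ (¬Q → S))): α-rule — add (S ↔ S), ¬(((S ∧ (P ∨ ¬P)) → S) ↔ (¬Q → S)).
    (S ↔ S): β-rule — branch into S, S  //  ¬S, ¬S.
      branch 1.1 (add S, S):
        ¬(((S ∧ (P ∨ ¬P)) → S) ↔ (¬Q → S)): β-rule — branch into ((S ∧ (P ∨ ¬P)) → S), ¬(¬Q → S)  //  ¬((S ∧ (P ∨ ¬P)) → S), (¬Q → S).
          branch 1.1.1 (add ((S ∧ (P ∨ ¬P)) → S), ¬(¬Q → S)):
            ¬(¬Q → S): α-rule — add ¬Q, ¬S.
            × closes — contains both S and ¬S.
          branch 1.1.2 (add ¬((S ∧ (P ∨ ¬P)) → S), (¬Q → S)):
            ¬((S ∧ (P ∨ ¬P)) → S): α-rule — add (S ∧ (P ∨ ¬P)), ¬S.
            × closes — contains both S and ¬S.
      branch 1.2 (add ¬S, ¬S):
        ¬(((S ∧ (P ∨ ¬P)) → S) ↔ (¬Q → S)): β-rule — branch into ((S ∧ (P ∨ ¬P)) → S), ¬(¬Q → S)  //  ¬((S ∧ (P ∨ ¬P)) → S), (¬Q → S).
          branch 1.2.1 (add ((S ∧ (P ∨ ¬P)) → S), ¬(¬Q → S)):
            ¬(¬Q → S): α-rule — add ¬Q, ¬S.
            ((S ∧ (P ∨ ¬P)) → S): β-rule — branch into ¬(S ∧ (P ∨ ¬P))  //  S.
              branch 1.2.1.1 (add ¬(S ∧ (P ∨ ¬P))):
                ¬(S ∧ (P ∨ ¬P)): β-rule — branch into ¬S  //  ¬(P ∨ ¬P).
                  branch 1.2.1.1.1 (add ¬S):
                    ○ open, literals {Q=false, S=false}.
                  branch 1.2.1.1.2 (add ¬(P ∨ ¬P)):
                    ¬(P ∨ ¬P): α-rule — add ¬P, ¬¬P.
                    × closes — contains both P and ¬P.
              branch 1.2.1.2 (add S):
                × closes — contains both S and ¬S.
          branch 1.2.2 (add ¬((S ∧ (P ∨ ¬P)) → S), (¬Q → S)):
            ¬((S ∧ (P ∨ ¬P)) → S): α-rule — add (S ∧ (P ∨ ¬P)), ¬S.
            (S ∧ (P ∨ ¬P)): α-rule — add S, (P ∨ ¬P).
            × closes — contains both S and ¬S.
  branch 2 (add ¬Q):
    ○ open, literals {Q=false}.
5 branches closed, 2 open.
Each open branch fixes some atoms; the unmentioned ones are free. Counting distinct full assignments: branch {Q=false, S=false} (R, P) contributes 4 new; branch {Q=false} (R, S, P) contributes 4 new. Total: 8.

8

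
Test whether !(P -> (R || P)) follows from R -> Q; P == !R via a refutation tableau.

No

Initial set: {T (R -> Q); T (P == !R); F !(P -> (R || P))}.
T (R -> Q): β-rule — branch into F R  //  T Q.
  branch 1 (add F R):
    T (P == !R): β-rule — branch into T P, T !R  //  F P, F !R.
      branch 1.1 (add T P, T !R):
        F !(P -> (R || P)): β-rule — branch into F P  //  T (R || P).
          branch 1.1.1 (add F P):
            × closes — contains both P and !P.
          branch 1.1.2 (add T (R || P)):
            T (R || P): β-rule — branch into T R  //  T P.
              branch 1.1.2.1 (add T R):
                × closes — contains both R and !R.
              branch 1.1.2.2 (add T P):
                ○ open, literals {P=true, R=false}.
      branch 1.2 (add F P, F !R):
        × closes — contains both R and !R.
  branch 2 (add T Q):
    T (P == !R): β-rule — branch into T P, T !R  //  F P, F !R.
      branch 2.1 (add T P, T !R):
        F !(P -> (R || P)): β-rule — branch into F P  //  T (R || P).
          branch 2.1.1 (add F P):
            × closes — contains both P and !P.
          branch 2.1.2 (add T (R || P)):
            T (R || P): β-rule — branch into T R  //  T P.
              branch 2.1.2.1 (add T R):
                × closes — contains both R and !R.
              branch 2.1.2.2 (add T P):
                ○ open, literals {P=true, Q=true, R=false}.
      branch 2.2 (add F P, F !R):
        F !(P -> (R || P)): β-rule — branch into F P  //  T (R || P).
          branch 2.2.1 (add F P):
            ○ open, literals {P=false, Q=true, R=true}.
          branch 2.2.2 (add T (R || P)):
            T (R || P): β-rule — branch into T R  //  T P.
              branch 2.2.2.1 (add T R):
                ○ open, literals {P=false, Q=true, R=true}.
              branch 2.2.2.2 (add T P):
                × closes — contains both P and !P.
6 branches closed, 4 open.
An open branch gives a countermodel: P=true, R=false (unmentioned atoms arbitrary); the premises hold there but the conclusion fails.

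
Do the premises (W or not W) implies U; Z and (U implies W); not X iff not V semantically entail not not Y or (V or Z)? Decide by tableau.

Yes

Initial set: {((W or not W) implies U); (Z and (U implies W)); (not X iff not V); not (not not Y or (V or Z))}.
(Z and (U implies W)): α-rule — add Z, (U implies W).
not (not not Y or (V or Z)): α-rule — add not not not Y, not (V or Z).
not not not Y: drop double negation, giving not Y.
not (V or Z): α-rule — add not V, not Z.
× closes — contains both Z and not Z.
All 1 branch closes.
Every branch closed, so the premises entail the conclusion.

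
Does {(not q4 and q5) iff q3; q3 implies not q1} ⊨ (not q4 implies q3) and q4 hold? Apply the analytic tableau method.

No

Initial set: {((not q4 and q5) iff q3); (q3 implies not q1); not ((not q4 implies q3) and q4)}.
((not q4 and q5) iff q3): β-rule — branch into (not q4 and q5), q3  //  not (not q4 and q5), not q3.
  branch 1 (add (not q4 and q5), q3):
    (not q4 and q5): α-rule — add not q4, q5.
    (q3 implies not q1): β-rule — branch into not q3  //  not q1.
      branch 1.1 (add not q3):
        × closes — contains both q3 and not q3.
      branch 1.2 (add not q1):
        not ((not q4 implies q3) and q4): β-rule — branch into not (not q4 implies q3)  //  not q4.
          branch 1.2.1 (add not (not q4 implies q3)):
            not (not q4 implies q3): α-rule — add not q4, not q3.
            × closes — contains both q3 and not q3.
          branch 1.2.2 (add not q4):
            ○ open, literals {q1=0, q3=1, q4=0, q5=1}.
  branch 2 (add not (not q4 and q5), not q3):
    (q3 implies not q1): β-rule — branch into not q3  //  not q1.
      branch 2.1 (add not q3):
        not ((not q4 implies q3) and q4): β-rule — branch into not (not q4 implies q3)  //  not q4.
          branch 2.1.1 (add not (not q4 implies q3)):
            not (not q4 implies q3): α-rule — add not q4, not q3.
            not (not q4 and q5): β-rule — branch into not not q4  //  not q5.
              branch 2.1.1.1 (add not not q4):
                × closes — contains both q4 and not q4.
              branch 2.1.1.2 (add not q5):
                ○ open, literals {q3=0, q4=0, q5=0}.
          branch 2.1.2 (add not q4):
            not (not q4 and q5): β-rule — branch into not not q4  //  not q5.
              branch 2.1.2.1 (add not not q4):
                × closes — contains both q4 and not q4.
              branch 2.1.2.2 (add not q5):
                ○ open, literals {q3=0, q4=0, q5=0}.
      branch 2.2 (add not q1):
        not ((not q4 implies q3) and q4): β-rule — branch into not (not q4 implies q3)  //  not q4.
          branch 2.2.1 (add not (not q4 implies q3)):
            not (not q4 implies q3): α-rule — add not q4, not q3.
            not (not q4 and q5): β-rule — branch into not not q4  //  not q5.
              branch 2.2.1.1 (add not not q4):
                × closes — contains both q4 and not q4.
              branch 2.2.1.2 (add not q5):
                ○ open, literals {q1=0, q3=0, q4=0, q5=0}.
          branch 2.2.2 (add not q4):
            not (not q4 and q5): β-rule — branch into not not q4  //  not q5.
              branch 2.2.2.1 (add not not q4):
                × closes — contains both q4 and not q4.
              branch 2.2.2.2 (add not q5):
                ○ open, literals {q1=0, q3=0, q4=0, q5=0}.
6 branches closed, 5 open.
An open branch gives a countermodel: q1=0, q3=1, q4=0, q5=1 (unmentioned atoms arbitrary); the premises hold there but the conclusion fails.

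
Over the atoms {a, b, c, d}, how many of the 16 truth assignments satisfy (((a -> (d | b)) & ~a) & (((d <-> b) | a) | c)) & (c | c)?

4

Initial set: {((((a -> (d | b)) & ~a) & (((d <-> b) | a) | c)) & (c | c))}.
((((a -> (d | b)) & ~a) & (((d <-> b) | a) | c)) & (c | c)): α-rule — add (((a -> (d | b)) & ~a) & (((d <-> b) | a) | c)), (c | c).
(((a -> (d | b)) & ~a) & (((d <-> b) | a) | c)): α-rule — add ((a -> (d | b)) & ~a), (((d <-> b) | a) | c).
((a -> (d | b)) & ~a): α-rule — add (a -> (d | b)), ~a.
(c | c): β-rule — branch into c  //  c.
  branch 1 (add c):
    (((d <-> b) | a) | c): β-rule — branch into ((d <-> b) | a)  //  c.
      branch 1.1 (add ((d <-> b) | a)):
        (a -> (d | b)): β-rule — branch into ~a  //  (d | b).
          branch 1.1.1 (add ~a):
            ((d <-> b) | a): β-rule — branch into (d <-> b)  //  a.
              branch 1.1.1.1 (add (d <-> b)):
                (d <-> b): β-rule — branch into d, b  //  ~d, ~b.
                  branch 1.1.1.1.1 (add d, b):
                    ○ open, literals {a=0, b=1, c=1, d=1}.
                  branch 1.1.1.1.2 (add ~d, ~b):
                    ○ open, literals {a=0, b=0, c=1, d=0}.
              branch 1.1.1.2 (add a):
                × closes — contains both a and ~a.
          branch 1.1.2 (add (d | b)):
            ((d <-> b) | a): β-rule — branch into (d <-> b)  //  a.
              branch 1.1.2.1 (add (d <-> b)):
                (d | b): β-rule — branch into d  //  b.
                  branch 1.1.2.1.1 (add d):
                    (d <-> b): β-rule — branch into d, b  //  ~d, ~b.
                      branch 1.1.2.1.1.1 (add d, b):
                        ○ open, literals {a=0, b=1, c=1, d=1}.
                      branch 1.1.2.1.1.2 (add ~d, ~b):
                        × closes — contains both d and ~d.
                  branch 1.1.2.1.2 (add b):
                    (d <-> b): β-rule — branch into d, b  //  ~d, ~b.
                      branch 1.1.2.1.2.1 (add d, b):
                        ○ open, literals {a=0, b=1, c=1, d=1}.
                      branch 1.1.2.1.2.2 (add ~d, ~b):
                        × closes — contains both b and ~b.
              branch 1.1.2.2 (add a):
                × closes — contains both a and ~a.
      branch 1.2 (add c):
        (a -> (d | b)): β-rule — branch into ~a  //  (d | b).
          branch 1.2.1 (add ~a):
            ○ open, literals {a=0, c=1}.
          branch 1.2.2 (add (d | b)):
            (d | b): β-rule — branch into d  //  b.
              branch 1.2.2.1 (add d):
                ○ open, literals {a=0, c=1, d=1}.
              branch 1.2.2.2 (add b):
                ○ open, literals {a=0, b=1, c=1}.
  branch 2 (add c):
    (((d <-> b) | a) | c): β-rule — branch into ((d <-> b) | a)  //  c.
      branch 2.1 (add ((d <-> b) | a)):
        (a -> (d | b)): β-rule — branch into ~a  //  (d | b).
          branch 2.1.1 (add ~a):
            ((d <-> b) | a): β-rule — branch into (d <-> b)  //  a.
              branch 2.1.1.1 (add (d <-> b)):
                (d <-> b): β-rule — branch into d, b  //  ~d, ~b.
                  branch 2.1.1.1.1 (add d, b):
                    ○ open, literals {a=0, b=1, c=1, d=1}.
                  branch 2.1.1.1.2 (add ~d, ~b):
                    ○ open, literals {a=0, b=0, c=1, d=0}.
              branch 2.1.1.2 (add a):
                × closes — contains both a and ~a.
          branch 2.1.2 (add (d | b)):
            ((d <-> b) | a): β-rule — branch into (d <-> b)  //  a.
              branch 2.1.2.1 (add (d <-> b)):
                (d | b): β-rule — branch into d  //  b.
                  branch 2.1.2.1.1 (add d):
                    (d <-> b): β-rule — branch into d, b  //  ~d, ~b.
                      branch 2.1.2.1.1.1 (add d, b):
                        ○ open, literals {a=0, b=1, c=1, d=1}.
                      branch 2.1.2.1.1.2 (add ~d, ~b):
                        × closes — contains both d and ~d.
                  branch 2.1.2.1.2 (add b):
                    (d <-> b): β-rule — branch into d, b  //  ~d, ~b.
                      branch 2.1.2.1.2.1 (add d, b):
                        ○ open, literals {a=0, b=1, c=1, d=1}.
                      branch 2.1.2.1.2.2 (add ~d, ~b):
                        × closes — contains both b and ~b.
              branch 2.1.2.2 (add a):
                × closes — contains both a and ~a.
      branch 2.2 (add c):
        (a -> (d | b)): β-rule — branch into ~a  //  (d | b).
          branch 2.2.1 (add ~a):
            ○ open, literals {a=0, c=1}.
          branch 2.2.2 (add (d | b)):
            (d | b): β-rule — branch into d  //  b.
              branch 2.2.2.1 (add d):
                ○ open, literals {a=0, c=1, d=1}.
              branch 2.2.2.2 (add b):
                ○ open, literals {a=0, b=1, c=1}.
8 branches closed, 14 open.
Each open branch fixes some atoms; the unmentioned ones are free. Counting distinct full assignments: branch {a=0, b=1, c=1, d=1} (none free) contributes 1 new; branch {a=0, b=0, c=1, d=0} (none free) contributes 1 new; branch {a=0, b=1, c=1, d=1} (none free) contributes 0 new; branch {a=0, b=1, c=1, d=1} (none free) contributes 0 new; branch {a=0, c=1} (b, d) contributes 2 new; branch {a=0, c=1, d=1} (b) contributes 0 new; branch {a=0, b=1, c=1} (d) contributes 0 new; branch {a=0, b=1, c=1, d=1} (none free) contributes 0 new; branch {a=0, b=0, c=1, d=0} (none free) contributes 0 new; branch {a=0, b=1, c=1, d=1} (none free) contributes 0 new; branch {a=0, b=1, c=1, d=1} (none free) contributes 0 new; branch {a=0, c=1} (b, d) contributes 0 new; branch {a=0, c=1, d=1} (b) contributes 0 new; branch {a=0, b=1, c=1} (d) contributes 0 new. Total: 4.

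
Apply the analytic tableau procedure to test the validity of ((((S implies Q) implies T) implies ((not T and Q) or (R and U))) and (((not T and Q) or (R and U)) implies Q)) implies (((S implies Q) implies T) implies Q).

Assume the negation and expand:
Initial set: {not (((((S implies Q) implies T) implies ((not T and Q) or (R and U))) and (((not T and Q) or (R and U)) implies Q)) implies (((S implies Q) implies T) implies Q))}.
not (((((S implies Q) implies T) implies ((not T and Q) or (R and U))) and (((not T and Q) or (R and U)) implies Q)) implies (((S implies Q) implies T) implies Q)): α-rule — add ((((S implies Q) implies T) implies ((not T and Q) or (R and U))) and (((not T and Q) or (R and U)) implies Q)), not (((S implies Q) implies T) implies Q).
((((S implies Q) implies T) implies ((not T and Q) or (R and U))) and (((not T and Q) or (R and U)) implies Q)): α-rule — add (((S implies Q) implies T) implies ((not T and Q) or (R and U))), (((not T and Q) or (R and U)) implies Q).
not (((S implies Q) implies T) implies Q): α-rule — add ((S implies Q) implies T), not Q.
(((S implies Q) implies T) implies ((not T and Q) or (R and U))): β-rule — branch into not ((S implies Q) implies T)  //  ((not T and Q) or (R and U)).
  branch 1 (add not ((S implies Q) implies T)):
    not ((S implies Q) implies T): α-rule — add (S implies Q), not T.
    (((not T and Q) or (R and U)) implies Q): β-rule — branch into not ((not T and Q) or (R and U))  //  Q.
      branch 1.1 (add not ((not T and Q) or (R and U))):
        not ((not T and Q) or (R and U)): α-rule — add not (not T and Q), not (R and U).
        ((S implies Q) implies T): β-rule — branch into not (S implies Q)  //  T.
          branch 1.1.1 (add not (S implies Q)):
            not (S implies Q): α-rule — add S, not Q.
            (S implies Q): β-rule — branch into not S  //  Q.
              branch 1.1.1.1 (add not S):
                × closes — contains both S and not S.
              branch 1.1.1.2 (add Q):
                × closes — contains both Q and not Q.
          branch 1.1.2 (add T):
            × closes — contains both T and not T.
      branch 1.2 (add Q):
        × closes — contains both Q and not Q.
  branch 2 (add ((not T and Q) or (R and U))):
    (((not T and Q) or (R and U)) implies Q): β-rule — branch into not ((not T and Q) or (R and U))  //  Q.
      branch 2.1 (add not ((not T and Q) or (R and U))):
        not ((not T and Q) or (R and U)): α-rule — add not (not T and Q), not (R and U).
        ((S implies Q) implies T): β-rule — branch into not (S implies Q)  //  T.
          branch 2.1.1 (add not (S implies Q)):
            not (S implies Q): α-rule — add S, not Q.
            ((not T and Q) or (R and U)): β-rule — branch into (not T and Q)  //  (R and U).
              branch 2.1.1.1 (add (not T and Q)):
                (not T and Q): α-rule — add not T, Q.
                × closes — contains both Q and not Q.
              branch 2.1.1.2 (add (R and U)):
                (R and U): α-rule — add R, U.
                not (not T and Q): β-rule — branch into not not T  //  not Q.
                  branch 2.1.1.2.1 (add not not T):
                    not (R and U): β-rule — branch into not R  //  not U.
                      branch 2.1.1.2.1.1 (add not R):
                        × closes — contains both R and not R.
                      branch 2.1.1.2.1.2 (add not U):
                        × closes — contains both U and not U.
                  branch 2.1.1.2.2 (add not Q):
                    not (R and U): β-rule — branch into not R  //  not U.
                      branch 2.1.1.2.2.1 (add not R):
                        × closes — contains both R and not R.
                      branch 2.1.1.2.2.2 (add not U):
                        × closes — contains both U and not U.
          branch 2.1.2 (add T):
            ((not T and Q) or (R and U)): β-rule — branch into (not T and Q)  //  (R and U).
              branch 2.1.2.1 (add (not T and Q)):
                (not T and Q): α-rule — add not T, Q.
                × closes — contains both T and not T.
              branch 2.1.2.2 (add (R and U)):
                (R and U): α-rule — add R, U.
                not (not T and Q): β-rule — branch into not not T  //  not Q.
                  branch 2.1.2.2.1 (add not not T):
                    not (R and U): β-rule — branch into not R  //  not U.
                      branch 2.1.2.2.1.1 (add not R):
                        × closes — contains both R and not R.
                      branch 2.1.2.2.1.2 (add not U):
                        × closes — contains both U and not U.
                  branch 2.1.2.2.2 (add not Q):
                    not (R and U): β-rule — branch into not R  //  not U.
                      branch 2.1.2.2.2.1 (add not R):
                        × closes — contains both R and not R.
                      branch 2.1.2.2.2.2 (add not U):
                        × closes — contains both U and not U.
      branch 2.2 (add Q):
        × closes — contains both Q and not Q.
All 15 branches close.
Every branch closed, so the negation is unsatisfiable and the formula is valid.

Valid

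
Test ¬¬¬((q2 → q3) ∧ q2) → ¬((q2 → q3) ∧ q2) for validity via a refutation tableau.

Valid

Assume the negation and expand:
Initial set: {¬(¬¬¬((q2 → q3) ∧ q2) → ¬((q2 → q3) ∧ q2))}.
¬(¬¬¬((q2 → q3) ∧ q2) → ¬((q2 → q3) ∧ q2)): α-rule — add ¬¬¬((q2 → q3) ∧ q2), ¬¬((q2 → q3) ∧ q2).
¬¬¬((q2 → q3) ∧ q2): drop double negation, giving ¬((q2 → q3) ∧ q2).
¬¬((q2 → q3) ∧ q2): α-rule — add (q2 → q3), q2.
¬((q2 → q3) ∧ q2): β-rule — branch into ¬(q2 → q3)  //  ¬q2.
  branch 1 (add ¬(q2 → q3)):
    ¬(q2 → q3): α-rule — add q2, ¬q3.
    (q2 → q3): β-rule — branch into ¬q2  //  q3.
      branch 1.1 (add ¬q2):
        × closes — contains both q2 and ¬q2.
      branch 1.2 (add q3):
        × closes — contains both q3 and ¬q3.
  branch 2 (add ¬q2):
    × closes — contains both q2 and ¬q2.
All 3 branches close.
Every branch closed, so the negation is unsatisfiable and the formula is valid.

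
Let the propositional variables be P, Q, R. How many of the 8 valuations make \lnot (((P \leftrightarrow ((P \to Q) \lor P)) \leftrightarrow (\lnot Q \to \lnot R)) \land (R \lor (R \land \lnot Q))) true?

6

Initial set: {\lnot (((P \leftrightarrow ((P \to Q) \lor P)) \leftrightarrow (\lnot Q \to \lnot R)) \land (R \lor (R \land \lnot Q)))}.
\lnot (((P \leftrightarrow ((P \to Q) \lor P)) \leftrightarrow (\lnot Q \to \lnot R)) \land (R \lor (R \land \lnot Q))): β-rule — branch into \lnot ((P \leftrightarrow ((P \to Q) \lor P)) \leftrightarrow (\lnot Q \to \lnot R))  //  \lnot (R \lor (R \land \lnot Q)).
  branch 1 (add \lnot ((P \leftrightarrow ((P \to Q) \lor P)) \leftrightarrow (\lnot Q \to \lnot R))):
    \lnot ((P \leftrightarrow ((P \to Q) \lor P)) \leftrightarrow (\lnot Q \to \lnot R)): β-rule — branch into (P \leftrightarrow ((P \to Q) \lor P)), \lnot (\lnot Q \to \lnot R)  //  \lnot (P \leftrightarrow ((P \to Q) \lor P)), (\lnot Q \to \lnot R).
      branch 1.1 (add (P \leftrightarrow ((P \to Q) \lor P)), \lnot (\lnot Q \to \lnot R)):
        \lnot (\lnot Q \to \lnot R): α-rule — add \lnot Q, \lnot \lnot R.
        (P \leftrightarrow ((P \to Q) \lor P)): β-rule — branch into P, ((P \to Q) \lor P)  //  \lnot P, \lnot ((P \to Q) \lor P).
          branch 1.1.1 (add P, ((P \to Q) \lor P)):
            ((P \to Q) \lor P): β-rule — branch into (P \to Q)  //  P.
              branch 1.1.1.1 (add (P \to Q)):
                (P \to Q): β-rule — branch into \lnot P  //  Q.
                  branch 1.1.1.1.1 (add \lnot P):
                    × closes — contains both P and \lnot P.
                  branch 1.1.1.1.2 (add Q):
                    × closes — contains both Q and \lnot Q.
              branch 1.1.1.2 (add P):
                ○ open, literals {P=true, Q=false, R=true}.
          branch 1.1.2 (add \lnot P, \lnot ((P \to Q) \lor P)):
            \lnot ((P \to Q) \lor P): α-rule — add \lnot (P \to Q), \lnot P.
            \lnot (P \to Q): α-rule — add P, \lnot Q.
            × closes — contains both P and \lnot P.
      branch 1.2 (add \lnot (P \leftrightarrow ((P \to Q) \lor P)), (\lnot Q \to \lnot R)):
        \lnot (P \leftrightarrow ((P \to Q) \lor P)): β-rule — branch into P, \lnot ((P \to Q) \lor P)  //  \lnot P, ((P \to Q) \lor P).
          branch 1.2.1 (add P, \lnot ((P \to Q) \lor P)):
            \lnot ((P \to Q) \lor P): α-rule — add \lnot (P \to Q), \lnot P.
            × closes — contains both P and \lnot P.
          branch 1.2.2 (add \lnot P, ((P \to Q) \lor P)):
            (\lnot Q \to \lnot R): β-rule — branch into \lnot \lnot Q  //  \lnot R.
              branch 1.2.2.1 (add \lnot \lnot Q):
                ((P \to Q) \lor P): β-rule — branch into (P \to Q)  //  P.
                  branch 1.2.2.1.1 (add (P \to Q)):
                    (P \to Q): β-rule — branch into \lnot P  //  Q.
                      branch 1.2.2.1.1.1 (add \lnot P):
                        ○ open, literals {P=false, Q=true}.
                      branch 1.2.2.1.1.2 (add Q):
                        ○ open, literals {P=false, Q=true}.
                  branch 1.2.2.1.2 (add P):
                    × closes — contains both P and \lnot P.
              branch 1.2.2.2 (add \lnot R):
                ((P \to Q) \lor P): β-rule — branch into (P \to Q)  //  P.
                  branch 1.2.2.2.1 (add (P \to Q)):
                    (P \to Q): β-rule — branch into \lnot P  //  Q.
                      branch 1.2.2.2.1.1 (add \lnot P):
                        ○ open, literals {P=false, R=false}.
                      branch 1.2.2.2.1.2 (add Q):
                        ○ open, literals {P=false, Q=true, R=false}.
                  branch 1.2.2.2.2 (add P):
                    × closes — contains both P and \lnot P.
  branch 2 (add \lnot (R \lor (R \land \lnot Q))):
    \lnot (R \lor (R \land \lnot Q)): α-rule — add \lnot R, \lnot (R \land \lnot Q).
    \lnot (R \land \lnot Q): β-rule — branch into \lnot R  //  \lnot \lnot Q.
      branch 2.1 (add \lnot R):
        ○ open, literals {R=false}.
      branch 2.2 (add \lnot \lnot Q):
        ○ open, literals {Q=true, R=false}.
6 branches closed, 7 open.
Each open branch fixes some atoms; the unmentioned ones are free. Counting distinct full assignments: branch {P=true, Q=false, R=true} (none free) contributes 1 new; branch {P=false, Q=true} (R) contributes 2 new; branch {P=false, Q=true} (R) contributes 0 new; branch {P=false, R=false} (Q) contributes 1 new; branch {P=false, Q=true, R=false} (none free) contributes 0 new; branch {R=false} (P, Q) contributes 2 new; branch {Q=true, R=false} (P) contributes 0 new. Total: 6.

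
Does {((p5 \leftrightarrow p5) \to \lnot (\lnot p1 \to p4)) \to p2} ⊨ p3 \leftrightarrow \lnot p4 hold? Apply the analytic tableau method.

Initial set: {(((p5 \leftrightarrow p5) \to \lnot (\lnot p1 \to p4)) \to p2); \lnot (p3 \leftrightarrow \lnot p4)}.
(((p5 \leftrightarrow p5) \to \lnot (\lnot p1 \to p4)) \to p2): β-rule — branch into \lnot ((p5 \leftrightarrow p5) \to \lnot (\lnot p1 \to p4))  //  p2.
  branch 1 (add \lnot ((p5 \leftrightarrow p5) \to \lnot (\lnot p1 \to p4))):
    \lnot ((p5 \leftrightarrow p5) \to \lnot (\lnot p1 \to p4)): α-rule — add (p5 \leftrightarrow p5), \lnot \lnot (\lnot p1 \to p4).
    \lnot (p3 \leftrightarrow \lnot p4): β-rule — branch into p3, \lnot \lnot p4  //  \lnot p3, \lnot p4.
      branch 1.1 (add p3, \lnot \lnot p4):
        (p5 \leftrightarrow p5): β-rule — branch into p5, p5  //  \lnot p5, \lnot p5.
          branch 1.1.1 (add p5, p5):
            \lnot \lnot (\lnot p1 \to p4): β-rule — branch into \lnot \lnot p1  //  p4.
              branch 1.1.1.1 (add \lnot \lnot p1):
                ○ open, literals {p1=T, p3=T, p4=T, p5=T}.
              branch 1.1.1.2 (add p4):
                ○ open, literals {p3=T, p4=T, p5=T}.
          branch 1.1.2 (add \lnot p5, \lnot p5):
            \lnot \lnot (\lnot p1 \to p4): β-rule — branch into \lnot \lnot p1  //  p4.
              branch 1.1.2.1 (add \lnot \lnot p1):
                ○ open, literals {p1=T, p3=T, p4=T, p5=F}.
              branch 1.1.2.2 (add p4):
                ○ open, literals {p3=T, p4=T, p5=F}.
      branch 1.2 (add \lnot p3, \lnot p4):
        (p5 \leftrightarrow p5): β-rule — branch into p5, p5  //  \lnot p5, \lnot p5.
          branch 1.2.1 (add p5, p5):
            \lnot \lnot (\lnot p1 \to p4): β-rule — branch into \lnot \lnot p1  //  p4.
              branch 1.2.1.1 (add \lnot \lnot p1):
                ○ open, literals {p1=T, p3=F, p4=F, p5=T}.
              branch 1.2.1.2 (add p4):
                × closes — contains both p4 and \lnot p4.
          branch 1.2.2 (add \lnot p5, \lnot p5):
            \lnot \lnot (\lnot p1 \to p4): β-rule — branch into \lnot \lnot p1  //  p4.
              branch 1.2.2.1 (add \lnot \lnot p1):
                ○ open, literals {p1=T, p3=F, p4=F, p5=F}.
              branch 1.2.2.2 (add p4):
                × closes — contains both p4 and \lnot p4.
  branch 2 (add p2):
    \lnot (p3 \leftrightarrow \lnot p4): β-rule — branch into p3, \lnot \lnot p4  //  \lnot p3, \lnot p4.
      branch 2.1 (add p3, \lnot \lnot p4):
        ○ open, literals {p2=T, p3=T, p4=T}.
      branch 2.2 (add \lnot p3, \lnot p4):
        ○ open, literals {p2=T, p3=F, p4=F}.
2 branches closed, 8 open.
An open branch gives a countermodel: p1=T, p3=T, p4=T, p5=T (unmentioned atoms arbitrary); the premises hold there but the conclusion fails.

No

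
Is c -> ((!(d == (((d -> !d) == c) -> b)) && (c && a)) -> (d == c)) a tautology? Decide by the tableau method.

Assume the negation and expand:
Initial set: {!(c -> ((!(d == (((d -> !d) == c) -> b)) && (c && a)) -> (d == c)))}.
!(c -> ((!(d == (((d -> !d) == c) -> b)) && (c && a)) -> (d == c))): α-rule — add c, !((!(d == (((d -> !d) == c) -> b)) && (c && a)) -> (d == c)).
!((!(d == (((d -> !d) == c) -> b)) && (c && a)) -> (d == c)): α-rule — add (!(d == (((d -> !d) == c) -> b)) && (c && a)), !(d == c).
(!(d == (((d -> !d) == c) -> b)) && (c && a)): α-rule — add !(d == (((d -> !d) == c) -> b)), (c && a).
(c && a): α-rule — add c, a.
!(d == c): β-rule — branch into d, !c  //  !d, c.
  branch 1 (add d, !c):
    × closes — contains both c and !c.
  branch 2 (add !d, c):
    !(d == (((d -> !d) == c) -> b)): β-rule — branch into d, !(((d -> !d) == c) -> b)  //  !d, (((d -> !d) == c) -> b).
      branch 2.1 (add d, !(((d -> !d) == c) -> b)):
        × closes — contains both d and !d.
      branch 2.2 (add !d, (((d -> !d) == c) -> b)):
        (((d -> !d) == c) -> b): β-rule — branch into !((d -> !d) == c)  //  b.
          branch 2.2.1 (add !((d -> !d) == c)):
            !((d -> !d) == c): β-rule — branch into (d -> !d), !c  //  !(d -> !d), c.
              branch 2.2.1.1 (add (d -> !d), !c):
                × closes — contains both c and !c.
              branch 2.2.1.2 (add !(d -> !d), c):
                !(d -> !d): α-rule — add d, !!d.
                × closes — contains both d and !d.
          branch 2.2.2 (add b):
            ○ open, literals {a=T, b=T, c=T, d=F}.
4 branches closed, 1 open.
An open branch gives a countermodel: a=T, b=T, c=T, d=F (unmentioned atoms arbitrary); under it the original formula is false.

Not valid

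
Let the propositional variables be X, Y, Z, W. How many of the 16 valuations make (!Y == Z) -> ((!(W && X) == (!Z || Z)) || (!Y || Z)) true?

Initial set: {((!Y == Z) -> ((!(W && X) == (!Z || Z)) || (!Y || Z)))}.
((!Y == Z) -> ((!(W && X) == (!Z || Z)) || (!Y || Z))): β-rule — branch into !(!Y == Z)  //  ((!(W && X) == (!Z || Z)) || (!Y || Z)).
  branch 1 (add !(!Y == Z)):
    !(!Y == Z): β-rule — branch into !Y, !Z  //  !!Y, Z.
      branch 1.1 (add !Y, !Z):
        ○ open, literals {Y=0, Z=0}.
      branch 1.2 (add !!Y, Z):
        ○ open, literals {Y=1, Z=1}.
  branch 2 (add ((!(W && X) == (!Z || Z)) || (!Y || Z))):
    ((!(W && X) == (!Z || Z)) || (!Y || Z)): β-rule — branch into (!(W && X) == (!Z || Z))  //  (!Y || Z).
      branch 2.1 (add (!(W && X) == (!Z || Z))):
        (!(W && X) == (!Z || Z)): β-rule — branch into !(W && X), (!Z || Z)  //  !!(W && X), !(!Z || Z).
          branch 2.1.1 (add !(W && X), (!Z || Z)):
            !(W && X): β-rule — branch into !W  //  !X.
              branch 2.1.1.1 (add !W):
                (!Z || Z): β-rule — branch into !Z  //  Z.
                  branch 2.1.1.1.1 (add !Z):
                    ○ open, literals {W=0, Z=0}.
                  branch 2.1.1.1.2 (add Z):
                    ○ open, literals {W=0, Z=1}.
              branch 2.1.1.2 (add !X):
                (!Z || Z): β-rule — branch into !Z  //  Z.
                  branch 2.1.1.2.1 (add !Z):
                    ○ open, literals {X=0, Z=0}.
                  branch 2.1.1.2.2 (add Z):
                    ○ open, literals {X=0, Z=1}.
          branch 2.1.2 (add !!(W && X), !(!Z || Z)):
            !!(W && X): α-rule — add W, X.
            !(!Z || Z): α-rule — add !!Z, !Z.
            × closes — contains both Z and !Z.
      branch 2.2 (add (!Y || Z)):
        (!Y || Z): β-rule — branch into !Y  //  Z.
          branch 2.2.1 (add !Y):
            ○ open, literals {Y=0}.
          branch 2.2.2 (add Z):
            ○ open, literals {Z=1}.
1 branch closed, 8 open.
Each open branch fixes some atoms; the unmentioned ones are free. Counting distinct full assignments: branch {Y=0, Z=0} (X, W) contributes 4 new; branch {Y=1, Z=1} (X, W) contributes 4 new; branch {W=0, Z=0} (X, Y) contributes 2 new; branch {W=0, Z=1} (X, Y) contributes 2 new; branch {X=0, Z=0} (Y, W) contributes 1 new; branch {X=0, Z=1} (Y, W) contributes 1 new; branch {Y=0} (X, Z, W) contributes 1 new; branch {Z=1} (X, Y, W) contributes 0 new. Total: 15.

15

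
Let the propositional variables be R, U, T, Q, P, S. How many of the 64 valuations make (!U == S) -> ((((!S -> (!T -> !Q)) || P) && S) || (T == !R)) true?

56

Initial set: {((!U == S) -> ((((!S -> (!T -> !Q)) || P) && S) || (T == !R)))}.
((!U == S) -> ((((!S -> (!T -> !Q)) || P) && S) || (T == !R))): β-rule — branch into !(!U == S)  //  ((((!S -> (!T -> !Q)) || P) && S) || (T == !R)).
  branch 1 (add !(!U == S)):
    !(!U == S): β-rule — branch into !U, !S  //  !!U, S.
      branch 1.1 (add !U, !S):
        ○ open, literals {S=false, U=false}.
      branch 1.2 (add !!U, S):
        ○ open, literals {S=true, U=true}.
  branch 2 (add ((((!S -> (!T -> !Q)) || P) && S) || (T == !R))):
    ((((!S -> (!T -> !Q)) || P) && S) || (T == !R)): β-rule — branch into (((!S -> (!T -> !Q)) || P) && S)  //  (T == !R).
      branch 2.1 (add (((!S -> (!T -> !Q)) || P) && S)):
        (((!S -> (!T -> !Q)) || P) && S): α-rule — add ((!S -> (!T -> !Q)) || P), S.
        ((!S -> (!T -> !Q)) || P): β-rule — branch into (!S -> (!T -> !Q))  //  P.
          branch 2.1.1 (add (!S -> (!T -> !Q))):
            (!S -> (!T -> !Q)): β-rule — branch into !!S  //  (!T -> !Q).
              branch 2.1.1.1 (add !!S):
                ○ open, literals {S=true}.
              branch 2.1.1.2 (add (!T -> !Q)):
                (!T -> !Q): β-rule — branch into !!T  //  !Q.
                  branch 2.1.1.2.1 (add !!T):
                    ○ open, literals {S=true, T=true}.
                  branch 2.1.1.2.2 (add !Q):
                    ○ open, literals {Q=false, S=true}.
          branch 2.1.2 (add P):
            ○ open, literals {P=true, S=true}.
      branch 2.2 (add (T == !R)):
        (T == !R): β-rule — branch into T, !R  //  !T, !!R.
          branch 2.2.1 (add T, !R):
            ○ open, literals {R=false, T=true}.
          branch 2.2.2 (add !T, !!R):
            ○ open, literals {R=true, T=false}.
0 branches closed, 8 open.
Each open branch fixes some atoms; the unmentioned ones are free. Counting distinct full assignments: branch {S=false, U=false} (R, T, Q, P) contributes 16 new; branch {S=true, U=true} (R, T, Q, P) contributes 16 new; branch {S=true} (R, U, T, Q, P) contributes 16 new; branch {S=true, T=true} (R, U, Q, P) contributes 0 new; branch {Q=false, S=true} (R, U, T, P) contributes 0 new; branch {P=true, S=true} (R, U, T, Q) contributes 0 new; branch {R=false, T=true} (U, Q, P, S) contributes 4 new; branch {R=true, T=false} (U, Q, P, S) contributes 4 new. Total: 56.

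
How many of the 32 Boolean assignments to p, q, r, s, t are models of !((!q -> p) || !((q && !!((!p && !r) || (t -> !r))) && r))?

0

Initial set: {!((!q -> p) || !((q && !!((!p && !r) || (t -> !r))) && r))}.
!((!q -> p) || !((q && !!((!p && !r) || (t -> !r))) && r)): α-rule — add !(!q -> p), !!((q && !!((!p && !r) || (t -> !r))) && r).
!(!q -> p): α-rule — add !q, !p.
!!((q && !!((!p && !r) || (t -> !r))) && r): α-rule — add (q && !!((!p && !r) || (t -> !r))), r.
(q && !!((!p && !r) || (t -> !r))): α-rule — add q, !!((!p && !r) || (t -> !r)).
× closes — contains both q and !q.
All 1 branch closes.
No open branches: the formula has 0 satisfying assignments.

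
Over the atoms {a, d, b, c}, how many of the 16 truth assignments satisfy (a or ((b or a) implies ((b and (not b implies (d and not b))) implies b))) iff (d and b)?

4

Initial set: {((a or ((b or a) implies ((b and (not b implies (d and not b))) implies b))) iff (d and b))}.
((a or ((b or a) implies ((b and (not b implies (d and not b))) implies b))) iff (d and b)): β-rule — branch into (a or ((b or a) implies ((b and (not b implies (d and not b))) implies b))), (d and b)  //  not (a or ((b or a) implies ((b and (not b implies (d and not b))) implies b))), not (d and b).
  branch 1 (add (a or ((b or a) implies ((b and (not b implies (d and not b))) implies b))), (d and b)):
    (d and b): α-rule — add d, b.
    (a or ((b or a) implies ((b and (not b implies (d and not b))) implies b))): β-rule — branch into a  //  ((b or a) implies ((b and (not b implies (d and not b))) implies b)).
      branch 1.1 (add a):
        ○ open, literals {a=1, b=1, d=1}.
      branch 1.2 (add ((b or a) implies ((b and (not b implies (d and not b))) implies b))):
        ((b or a) implies ((b and (not b implies (d and not b))) implies b)): β-rule — branch into not (b or a)  //  ((b and (not b implies (d and not b))) implies b).
          branch 1.2.1 (add not (b or a)):
            not (b or a): α-rule — add not b, not a.
            × closes — contains both b and not b.
          branch 1.2.2 (add ((b and (not b implies (d and not b))) implies b)):
            ((b and (not b implies (d and not b))) implies b): β-rule — branch into not (b and (not b implies (d and not b)))  //  b.
              branch 1.2.2.1 (add not (b and (not b implies (d and not b)))):
                not (b and (not b implies (d and not b))): β-rule — branch into not b  //  not (not b implies (d and not b)).
                  branch 1.2.2.1.1 (add not b):
                    × closes — contains both b and not b.
                  branch 1.2.2.1.2 (add not (not b implies (d and not b))):
                    not (not b implies (d and not b)): α-rule — add not b, not (d and not b).
                    × closes — contains both b and not b.
              branch 1.2.2.2 (add b):
                ○ open, literals {b=1, d=1}.
  branch 2 (add not (a or ((b or a) implies ((b and (not b implies (d and not b))) implies b))), not (d and b)):
    not (a or ((b or a) implies ((b and (not b implies (d and not b))) implies b))): α-rule — add not a, not ((b or a) implies ((b and (not b implies (d and not b))) implies b)).
    not ((b or a) implies ((b and (not b implies (d and not b))) implies b)): α-rule — add (b or a), not ((b and (not b implies (d and not b))) implies b).
    not ((b and (not b implies (d and not b))) implies b): α-rule — add (b and (not b implies (d and not b))), not b.
    (b and (not b implies (d and not b))): α-rule — add b, (not b implies (d and not b)).
    × closes — contains both b and not b.
4 branches closed, 2 open.
Each open branch fixes some atoms; the unmentioned ones are free. Counting distinct full assignments: branch {a=1, b=1, d=1} (c) contributes 2 new; branch {b=1, d=1} (a, c) contributes 2 new. Total: 4.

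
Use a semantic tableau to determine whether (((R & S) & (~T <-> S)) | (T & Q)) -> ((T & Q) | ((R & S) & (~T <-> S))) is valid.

Assume the negation and expand:
Initial set: {~((((R & S) & (~T <-> S)) | (T & Q)) -> ((T & Q) | ((R & S) & (~T <-> S))))}.
~((((R & S) & (~T <-> S)) | (T & Q)) -> ((T & Q) | ((R & S) & (~T <-> S)))): α-rule — add (((R & S) & (~T <-> S)) | (T & Q)), ~((T & Q) | ((R & S) & (~T <-> S))).
~((T & Q) | ((R & S) & (~T <-> S))): α-rule — add ~(T & Q), ~((R & S) & (~T <-> S)).
(((R & S) & (~T <-> S)) | (T & Q)): β-rule — branch into ((R & S) & (~T <-> S))  //  (T & Q).
  branch 1 (add ((R & S) & (~T <-> S))):
    ((R & S) & (~T <-> S)): α-rule — add (R & S), (~T <-> S).
    (R & S): α-rule — add R, S.
    ~(T & Q): β-rule — branch into ~T  //  ~Q.
      branch 1.1 (add ~T):
        ~((R & S) & (~T <-> S)): β-rule — branch into ~(R & S)  //  ~(~T <-> S).
          branch 1.1.1 (add ~(R & S)):
            (~T <-> S): β-rule — branch into ~T, S  //  ~~T, ~S.
              branch 1.1.1.1 (add ~T, S):
                ~(R & S): β-rule — branch into ~R  //  ~S.
                  branch 1.1.1.1.1 (add ~R):
                    × closes — contains both R and ~R.
                  branch 1.1.1.1.2 (add ~S):
                    × closes — contains both S and ~S.
              branch 1.1.1.2 (add ~~T, ~S):
                × closes — contains both T and ~T.
          branch 1.1.2 (add ~(~T <-> S)):
            (~T <-> S): β-rule — branch into ~T, S  //  ~~T, ~S.
              branch 1.1.2.1 (add ~T, S):
                ~(~T <-> S): β-rule — branch into ~T, ~S  //  ~~T, S.
                  branch 1.1.2.1.1 (add ~T, ~S):
                    × closes — contains both S and ~S.
                  branch 1.1.2.1.2 (add ~~T, S):
                    × closes — contains both T and ~T.
              branch 1.1.2.2 (add ~~T, ~S):
                × closes — contains both T and ~T.
      branch 1.2 (add ~Q):
        ~((R & S) & (~T <-> S)): β-rule — branch into ~(R & S)  //  ~(~T <-> S).
          branch 1.2.1 (add ~(R & S)):
            (~T <-> S): β-rule — branch into ~T, S  //  ~~T, ~S.
              branch 1.2.1.1 (add ~T, S):
                ~(R & S): β-rule — branch into ~R  //  ~S.
                  branch 1.2.1.1.1 (add ~R):
                    × closes — contains both R and ~R.
                  branch 1.2.1.1.2 (add ~S):
                    × closes — contains both S and ~S.
              branch 1.2.1.2 (add ~~T, ~S):
                × closes — contains both S and ~S.
          branch 1.2.2 (add ~(~T <-> S)):
            (~T <-> S): β-rule — branch into ~T, S  //  ~~T, ~S.
              branch 1.2.2.1 (add ~T, S):
                ~(~T <-> S): β-rule — branch into ~T, ~S  //  ~~T, S.
                  branch 1.2.2.1.1 (add ~T, ~S):
                    × closes — contains both S and ~S.
                  branch 1.2.2.1.2 (add ~~T, S):
                    × closes — contains both T and ~T.
              branch 1.2.2.2 (add ~~T, ~S):
                × closes — contains both S and ~S.
  branch 2 (add (T & Q)):
    (T & Q): α-rule — add T, Q.
    ~(T & Q): β-rule — branch into ~T  //  ~Q.
      branch 2.1 (add ~T):
        × closes — contains both T and ~T.
      branch 2.2 (add ~Q):
        × closes — contains both Q and ~Q.
All 14 branches close.
Every branch closed, so the negation is unsatisfiable and the formula is valid.

Valid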